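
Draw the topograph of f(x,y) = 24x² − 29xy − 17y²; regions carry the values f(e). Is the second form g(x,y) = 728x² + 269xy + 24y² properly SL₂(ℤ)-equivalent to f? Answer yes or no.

D₁ = 2473, D₂ = 2473
river cycle of f (length 134): (-17, 29, 24), (24, 19, -22), (-22, 25, 21), (21, 17, -26), (-26, 35, 12), (12, 37, -23), (-23, 9, 26), (26, 43, -6), (-6, 41, 33), (33, 25, -14), … (124 more)
river cycle of g (length 134): (24, 19, -22), (-22, 25, 21), (21, 17, -26), (-26, 35, 12), (12, 37, -23), (-23, 9, 26), (26, 43, -6), (-6, 41, 33), (33, 25, -14), (-14, 31, 27), … (124 more)
cycles coincide ⇒ equivalent

yes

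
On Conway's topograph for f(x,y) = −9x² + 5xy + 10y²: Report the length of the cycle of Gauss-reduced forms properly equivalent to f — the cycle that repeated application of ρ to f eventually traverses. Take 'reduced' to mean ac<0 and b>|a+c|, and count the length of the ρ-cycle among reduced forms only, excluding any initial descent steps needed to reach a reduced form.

D = 385, ⌊√D⌋ = 19
river: ρ → (10,15,-4)
river: ρ → (-4,17,6)
river: ρ → (6,19,-1)
river: ρ → (-1,19,6)
river: ρ → (6,17,-4)
river: ρ → (-4,15,10)
river: ρ → (10,5,-9)
river: ρ → (-9,13,6)
river: ρ → (6,11,-11)
river: ρ → (-11,11,6)
river: ρ → (6,13,-9)
river: ρ → (-9,5,10)
ρ-cycle length = 12 (tail of 0 descent steps not counted)

12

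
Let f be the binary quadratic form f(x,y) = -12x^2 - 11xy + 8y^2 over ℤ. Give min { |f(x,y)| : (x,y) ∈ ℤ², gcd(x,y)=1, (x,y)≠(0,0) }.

descent: ρ → (8,11,-12)  [lands on river]
river: ρ → (-12,13,7)
river: ρ → (7,15,-10)
river: ρ → (-10,5,12)
river: ρ → (12,19,-3)
river: ρ → (-3,17,18)
river: ρ → (18,19,-2)
river: ρ → (-2,21,8)
closes: descent 1, river 8
min |a| on river = 2

2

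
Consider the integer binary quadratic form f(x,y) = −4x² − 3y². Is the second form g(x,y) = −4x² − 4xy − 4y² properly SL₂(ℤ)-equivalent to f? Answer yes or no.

D₁ = -48, D₂ = -48
f is negative-definite; reduce −f:
−f: flip: (4,0,3)→(3,0,4)
−f: reduced (well bottom): (3,0,4) with a≤c, −a<b≤a
flip sign back: reduced form of f is (-3,0,-4)
g is negative-definite; reduce −g:
−g: reduced (well bottom): (4,4,4) with a≤c, −a<b≤a
flip sign back: reduced form of g is (-4,-4,-4)
reduced forms (-3, 0, -4) vs (-4, -4, -4) ⇒ inequivalent

no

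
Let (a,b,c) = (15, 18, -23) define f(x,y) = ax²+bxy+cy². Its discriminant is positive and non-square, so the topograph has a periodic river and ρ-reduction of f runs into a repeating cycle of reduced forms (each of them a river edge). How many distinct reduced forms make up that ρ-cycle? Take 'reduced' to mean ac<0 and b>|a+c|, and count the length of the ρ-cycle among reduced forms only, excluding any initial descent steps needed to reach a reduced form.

D = 1704, ⌊√D⌋ = 41
river: ρ → (-23,28,10)
river: ρ → (10,32,-17)
river: ρ → (-17,36,6)
river: ρ → (6,36,-17)
river: ρ → (-17,32,10)
river: ρ → (10,28,-23)
river: ρ → (-23,18,15)
river: ρ → (15,12,-26)
river: ρ → (-26,40,1)
river: ρ → (1,40,-26)
river: ρ → (-26,12,15)
river: ρ → (15,18,-23)
ρ-cycle length = 12 (tail of 0 descent steps not counted)

12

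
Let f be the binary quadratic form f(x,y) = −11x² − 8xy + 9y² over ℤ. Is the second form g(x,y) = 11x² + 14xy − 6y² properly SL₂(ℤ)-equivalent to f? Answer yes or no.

D₁ = 460, D₂ = 460
river cycle of f (length 10): (9, 8, -11), (-11, 14, 6), (6, 10, -15), (-15, 20, 1), (1, 20, -15), (-15, 10, 6), (6, 14, -11), (-11, 8, 9), (9, 10, -10), (-10, 10, 9)
river cycle of g (length 10): (-6, 10, 15), (15, 20, -1), (-1, 20, 15), (15, 10, -6), (-6, 14, 11), (11, 8, -9), (-9, 10, 10), (10, 10, -9), (-9, 8, 11), (11, 14, -6)
cycles differ ⇒ inequivalent

no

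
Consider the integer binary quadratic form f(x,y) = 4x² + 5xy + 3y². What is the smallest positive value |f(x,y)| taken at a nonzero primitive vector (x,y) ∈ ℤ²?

translate: b→-3 (≡5 mod 8), so (4,5,3)→(4,-3,2)
flip: (4,-3,2)→(2,3,4)
translate: b→-1 (≡3 mod 4), so (2,3,4)→(2,-1,3)
reduced (well bottom): (2,-1,3) with a≤c, −a<b≤a
well minimum = a = 2

2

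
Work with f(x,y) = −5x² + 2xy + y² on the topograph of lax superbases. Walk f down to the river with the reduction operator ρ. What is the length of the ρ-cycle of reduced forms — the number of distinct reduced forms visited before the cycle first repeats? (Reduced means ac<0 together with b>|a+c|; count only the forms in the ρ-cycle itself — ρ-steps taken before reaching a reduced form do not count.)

D = 24, ⌊√D⌋ = 4
descent: ρ → (1,4,-2)  [lands on river]
river: ρ → (-2,4,1)
ρ-cycle length = 2 (tail of 1 descent step not counted)

2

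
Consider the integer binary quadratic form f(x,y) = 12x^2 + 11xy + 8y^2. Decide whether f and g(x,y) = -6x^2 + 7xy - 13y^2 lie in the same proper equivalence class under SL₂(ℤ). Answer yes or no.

D₁ = -263, D₂ = -263
f: flip: (12,11,8)→(8,-11,12)
f: translate: b→5 (≡-11 mod 16), so (8,-11,12)→(8,5,9)
f: reduced (well bottom): (8,5,9) with a≤c, −a<b≤a
g is negative-definite; reduce −g:
−g: translate: b→5 (≡-7 mod 12), so (6,-7,13)→(6,5,12)
−g: reduced (well bottom): (6,5,12) with a≤c, −a<b≤a
flip sign back: reduced form of g is (-6,-5,-12)
reduced forms (8, 5, 9) vs (-6, -5, -12) ⇒ inequivalent

no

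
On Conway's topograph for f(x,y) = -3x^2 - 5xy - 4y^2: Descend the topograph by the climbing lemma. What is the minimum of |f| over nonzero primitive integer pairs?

translate: b→-1 (≡5 mod 6), so (3,5,4)→(3,-1,2)
flip: (3,-1,2)→(2,1,3)
reduced (well bottom): (2,1,3) with a≤c, −a<b≤a
well minimum |f| = |-2| = 2 (negative-definite)

2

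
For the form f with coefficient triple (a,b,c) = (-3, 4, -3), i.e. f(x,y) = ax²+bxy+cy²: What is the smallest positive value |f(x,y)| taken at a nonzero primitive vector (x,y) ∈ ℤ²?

translate: b→2 (≡-4 mod 6), so (3,-4,3)→(3,2,2)
flip: (3,2,2)→(2,-2,3)
translate: b→2 (≡-2 mod 4), so (2,-2,3)→(2,2,3)
reduced (well bottom): (2,2,3) with a≤c, −a<b≤a
well minimum |f| = |-2| = 2 (negative-definite)

2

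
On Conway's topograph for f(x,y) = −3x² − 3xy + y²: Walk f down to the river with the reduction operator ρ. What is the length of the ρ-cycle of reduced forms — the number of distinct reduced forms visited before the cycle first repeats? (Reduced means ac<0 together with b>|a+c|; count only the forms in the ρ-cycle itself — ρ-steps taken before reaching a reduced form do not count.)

D = 21, ⌊√D⌋ = 4
descent: ρ → (1,3,-3)  [lands on river]
river: ρ → (-3,3,1)
ρ-cycle length = 2 (tail of 1 descent step not counted)

2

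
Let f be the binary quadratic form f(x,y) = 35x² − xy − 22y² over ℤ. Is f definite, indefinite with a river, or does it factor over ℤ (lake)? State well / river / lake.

D = b²−4ac = (-1)² − 4·35·(-22) = 3081
D > 0 non-square ⇒ indefinite ⇒ periodic river

river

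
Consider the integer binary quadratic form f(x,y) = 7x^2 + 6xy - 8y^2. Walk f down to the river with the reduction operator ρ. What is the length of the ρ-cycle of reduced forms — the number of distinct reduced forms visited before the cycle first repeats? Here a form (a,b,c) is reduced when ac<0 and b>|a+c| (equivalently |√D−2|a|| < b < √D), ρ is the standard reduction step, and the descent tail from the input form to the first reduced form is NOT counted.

D = 260, ⌊√D⌋ = 16
river: ρ → (-8,10,5)
river: ρ → (5,10,-8)
river: ρ → (-8,6,7)
river: ρ → (7,8,-7)
river: ρ → (-7,6,8)
river: ρ → (8,10,-5)
river: ρ → (-5,10,8)
river: ρ → (8,6,-7)
river: ρ → (-7,8,7)
river: ρ → (7,6,-8)
ρ-cycle length = 10 (tail of 0 descent steps not counted)

10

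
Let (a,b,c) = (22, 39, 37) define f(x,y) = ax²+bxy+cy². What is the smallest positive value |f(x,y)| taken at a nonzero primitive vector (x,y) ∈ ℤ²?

translate: b→-5 (≡39 mod 44), so (22,39,37)→(22,-5,20)
flip: (22,-5,20)→(20,5,22)
reduced (well bottom): (20,5,22) with a≤c, −a<b≤a
well minimum = a = 20

20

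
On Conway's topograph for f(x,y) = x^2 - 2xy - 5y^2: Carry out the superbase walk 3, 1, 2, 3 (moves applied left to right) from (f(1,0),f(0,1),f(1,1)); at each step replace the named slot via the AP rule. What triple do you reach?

start (1,-5,-6) = (f(1,0),f(0,1),f(1,1))
replace slot 3: 2·(1+(-5)) − (-6) = -2 → (1,-5,-2)
replace slot 1: 2·((-5)+(-2)) − 1 = -15 → (-15,-5,-2)
replace slot 2: 2·((-15)+(-2)) − (-5) = -29 → (-15,-29,-2)
replace slot 3: 2·((-15)+(-29)) − (-2) = -86 → (-15,-29,-86)

-15,-29,-86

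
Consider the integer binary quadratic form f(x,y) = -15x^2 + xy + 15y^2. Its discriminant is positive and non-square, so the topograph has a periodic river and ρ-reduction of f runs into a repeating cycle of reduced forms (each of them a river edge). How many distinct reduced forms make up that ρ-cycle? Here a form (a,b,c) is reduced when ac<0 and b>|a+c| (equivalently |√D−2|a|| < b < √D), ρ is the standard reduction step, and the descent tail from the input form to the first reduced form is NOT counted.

D = 901, ⌊√D⌋ = 30
river: ρ → (15,29,-1)
river: ρ → (-1,29,15)
river: ρ → (15,1,-15)
river: ρ → (-15,29,1)
river: ρ → (1,29,-15)
river: ρ → (-15,1,15)
ρ-cycle length = 6 (tail of 0 descent steps not counted)

6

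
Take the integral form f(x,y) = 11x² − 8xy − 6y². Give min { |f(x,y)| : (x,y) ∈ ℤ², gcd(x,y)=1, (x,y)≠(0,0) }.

descent: ρ → (-6,8,11)  [lands on river]
river: ρ → (11,14,-3)
river: ρ → (-3,16,6)
river: ρ → (6,8,-11)
river: ρ → (-11,14,3)
river: ρ → (3,16,-6)
closes: descent 1, river 6
min |a| on river = 3

3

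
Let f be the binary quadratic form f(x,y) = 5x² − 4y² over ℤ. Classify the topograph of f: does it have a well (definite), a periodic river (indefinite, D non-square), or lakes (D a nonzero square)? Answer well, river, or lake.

D = b²−4ac = 0² − 4·5·(-4) = 80
D > 0 non-square ⇒ indefinite ⇒ periodic river

river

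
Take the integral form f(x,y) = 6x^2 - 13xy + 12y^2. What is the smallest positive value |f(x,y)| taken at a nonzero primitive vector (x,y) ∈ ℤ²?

translate: b→-1 (≡-13 mod 12), so (6,-13,12)→(6,-1,5)
flip: (6,-1,5)→(5,1,6)
reduced (well bottom): (5,1,6) with a≤c, −a<b≤a
well minimum = a = 5

5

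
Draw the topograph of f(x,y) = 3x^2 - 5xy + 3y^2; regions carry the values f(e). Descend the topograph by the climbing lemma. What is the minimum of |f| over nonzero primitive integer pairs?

translate: b→1 (≡-5 mod 6), so (3,-5,3)→(3,1,1)
flip: (3,1,1)→(1,-1,3)
translate: b→1 (≡-1 mod 2), so (1,-1,3)→(1,1,3)
reduced (well bottom): (1,1,3) with a≤c, −a<b≤a
well minimum = a = 1

1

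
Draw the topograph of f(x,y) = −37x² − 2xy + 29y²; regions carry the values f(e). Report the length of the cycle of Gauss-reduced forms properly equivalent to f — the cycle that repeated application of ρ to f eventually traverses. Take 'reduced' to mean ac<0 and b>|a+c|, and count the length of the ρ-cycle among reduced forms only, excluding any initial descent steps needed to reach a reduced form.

D = 4296, ⌊√D⌋ = 65
descent: ρ → (29,60,-6)  [lands on river]
river: ρ → (-6,60,29)
river: ρ → (29,56,-10)
river: ρ → (-10,64,5)
river: ρ → (5,56,-58)
river: ρ → (-58,60,3)
river: ρ → (3,60,-58)
river: ρ → (-58,56,5)
river: ρ → (5,64,-10)
river: ρ → (-10,56,29)
ρ-cycle length = 10 (tail of 1 descent step not counted)

10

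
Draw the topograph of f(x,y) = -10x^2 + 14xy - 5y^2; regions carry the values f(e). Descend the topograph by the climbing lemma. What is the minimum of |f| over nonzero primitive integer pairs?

translate: b→6 (≡-14 mod 20), so (10,-14,5)→(10,6,1)
flip: (10,6,1)→(1,-6,10)
translate: b→0 (≡-6 mod 2), so (1,-6,10)→(1,0,1)
reduced (well bottom): (1,0,1) with a≤c, −a<b≤a
well minimum |f| = |-1| = 1 (negative-definite)

1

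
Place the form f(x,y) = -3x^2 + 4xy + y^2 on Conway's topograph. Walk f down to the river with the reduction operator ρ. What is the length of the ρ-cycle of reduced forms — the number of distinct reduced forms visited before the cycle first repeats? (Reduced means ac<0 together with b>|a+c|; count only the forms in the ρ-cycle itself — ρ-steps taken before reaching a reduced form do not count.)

D = 28, ⌊√D⌋ = 5
river: ρ → (1,4,-3)
river: ρ → (-3,2,2)
river: ρ → (2,2,-3)
river: ρ → (-3,4,1)
ρ-cycle length = 4 (tail of 0 descent steps not counted)

4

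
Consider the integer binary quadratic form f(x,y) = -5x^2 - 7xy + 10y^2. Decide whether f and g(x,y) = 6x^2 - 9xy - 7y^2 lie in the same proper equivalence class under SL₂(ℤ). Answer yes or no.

D₁ = 249, D₂ = 249
river cycle of f (length 16): (10, 7, -5), (-5, 13, 4), (4, 11, -8), (-8, 5, 7), (7, 9, -6), (-6, 15, 1), (1, 15, -6), (-6, 9, 7), (7, 5, -8), (-8, 11, 4), … (6 more)
river cycle of g (length 16): (-7, 9, 6), (6, 15, -1), (-1, 15, 6), (6, 9, -7), (-7, 5, 8), (8, 11, -4), (-4, 13, 5), (5, 7, -10), (-10, 13, 2), (2, 15, -3), … (6 more)
cycles differ ⇒ inequivalent

no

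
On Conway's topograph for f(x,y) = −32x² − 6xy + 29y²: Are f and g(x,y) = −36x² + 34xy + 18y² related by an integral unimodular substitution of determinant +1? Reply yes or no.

D₁ = 3748, D₂ = 3748
river cycle of f (length 66): (29, 6, -32), (-32, 58, 3), (3, 56, -51), (-51, 46, 8), (8, 50, -39), (-39, 28, 19), (19, 48, -19), (-19, 28, 39), (39, 50, -8), (-8, 46, 51), … (56 more)
river cycle of g (length 62): (18, 38, -32), (-32, 26, 24), (24, 22, -34), (-34, 46, 12), (12, 50, -26), (-26, 54, 8), (8, 58, -12), (-12, 38, 48), (48, 58, -2), (-2, 58, 48), … (52 more)
cycles differ ⇒ inequivalent

no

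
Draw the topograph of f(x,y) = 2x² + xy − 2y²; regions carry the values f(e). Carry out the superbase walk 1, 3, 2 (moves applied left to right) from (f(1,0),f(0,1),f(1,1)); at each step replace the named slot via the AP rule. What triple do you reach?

start (2,-2,1) = (f(1,0),f(0,1),f(1,1))
replace slot 1: 2·((-2)+1) − 2 = -4 → (-4,-2,1)
replace slot 3: 2·((-4)+(-2)) − 1 = -13 → (-4,-2,-13)
replace slot 2: 2·((-4)+(-13)) − (-2) = -32 → (-4,-32,-13)

-4,-32,-13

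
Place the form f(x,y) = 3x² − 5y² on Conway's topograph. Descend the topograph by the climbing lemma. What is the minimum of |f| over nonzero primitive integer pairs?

descent: ρ → (-5,0,3)
descent: ρ → (3,6,-2)  [lands on river]
river: ρ → (-2,6,3)
closes: descent 2, river 2
min |a| on river = 2

2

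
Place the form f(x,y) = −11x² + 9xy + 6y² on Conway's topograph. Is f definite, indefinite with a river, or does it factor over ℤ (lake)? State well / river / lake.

D = b²−4ac = 9² − 4·(-11)·6 = 345
D > 0 non-square ⇒ indefinite ⇒ periodic river

river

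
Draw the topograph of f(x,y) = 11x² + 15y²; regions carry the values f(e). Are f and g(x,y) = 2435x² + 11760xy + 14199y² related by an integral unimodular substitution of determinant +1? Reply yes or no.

D₁ = -660, D₂ = -660
f: reduced (well bottom): (11,0,15) with a≤c, −a<b≤a
g: translate: b→2020 (≡11760 mod 4870), so (2435,11760,14199)→(2435,2020,419)
g: flip: (2435,2020,419)→(419,-2020,2435)
g: translate: b→-344 (≡-2020 mod 838), so (419,-2020,2435)→(419,-344,71)
g: flip: (419,-344,71)→(71,344,419)
g: translate: b→60 (≡344 mod 142), so (71,344,419)→(71,60,15)
g: flip: (71,60,15)→(15,-60,71)
g: translate: b→0 (≡-60 mod 30), so (15,-60,71)→(15,0,11)
g: flip: (15,0,11)→(11,0,15)
g: reduced (well bottom): (11,0,15) with a≤c, −a<b≤a
reduced forms (11, 0, 15) vs (11, 0, 15) ⇒ equivalent

yes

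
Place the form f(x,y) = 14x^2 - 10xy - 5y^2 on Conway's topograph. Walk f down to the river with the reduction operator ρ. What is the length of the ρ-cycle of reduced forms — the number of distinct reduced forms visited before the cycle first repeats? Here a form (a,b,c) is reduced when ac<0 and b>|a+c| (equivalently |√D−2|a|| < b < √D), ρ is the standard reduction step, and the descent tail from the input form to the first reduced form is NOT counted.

D = 380, ⌊√D⌋ = 19
descent: ρ → (-5,10,14)  [lands on river]
river: ρ → (14,18,-1)
river: ρ → (-1,18,14)
river: ρ → (14,10,-5)
ρ-cycle length = 4 (tail of 1 descent step not counted)

4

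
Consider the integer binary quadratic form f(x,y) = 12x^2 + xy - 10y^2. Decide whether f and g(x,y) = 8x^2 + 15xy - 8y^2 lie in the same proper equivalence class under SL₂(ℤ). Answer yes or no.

D₁ = 481, D₂ = 481
river cycle of f (length 30): (-10, 19, 3), (3, 17, -16), (-16, 15, 4), (4, 17, -12), (-12, 7, 9), (9, 11, -10), (-10, 9, 10), (10, 11, -9), (-9, 7, 12), (12, 17, -4), … (20 more)
river cycle of g (length 26): (-8, 17, 6), (6, 19, -5), (-5, 21, 2), (2, 19, -15), (-15, 11, 6), (6, 13, -13), (-13, 13, 6), (6, 11, -15), (-15, 19, 2), (2, 21, -5), … (16 more)
cycles differ ⇒ inequivalent

no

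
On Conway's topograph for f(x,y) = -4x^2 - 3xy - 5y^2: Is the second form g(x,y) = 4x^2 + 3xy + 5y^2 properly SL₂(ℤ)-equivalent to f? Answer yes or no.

D₁ = -71, D₂ = -71
f is negative-definite; reduce −f:
−f: reduced (well bottom): (4,3,5) with a≤c, −a<b≤a
flip sign back: reduced form of f is (-4,-3,-5)
g: reduced (well bottom): (4,3,5) with a≤c, −a<b≤a
reduced forms (-4, -3, -5) vs (4, 3, 5) ⇒ inequivalent

no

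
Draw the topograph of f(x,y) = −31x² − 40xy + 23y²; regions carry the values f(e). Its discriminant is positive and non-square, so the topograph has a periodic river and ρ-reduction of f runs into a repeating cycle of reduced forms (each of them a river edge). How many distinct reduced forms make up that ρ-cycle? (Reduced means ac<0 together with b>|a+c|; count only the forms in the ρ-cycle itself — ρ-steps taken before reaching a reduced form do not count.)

D = 4452, ⌊√D⌋ = 66
descent: ρ → (23,40,-31)  [lands on river]
river: ρ → (-31,22,32)
river: ρ → (32,42,-21)
river: ρ → (-21,42,32)
river: ρ → (32,22,-31)
river: ρ → (-31,40,23)
river: ρ → (23,52,-19)
river: ρ → (-19,62,8)
river: ρ → (8,66,-3)
river: ρ → (-3,66,8)
river: ρ → (8,62,-19)
river: ρ → (-19,52,23)
ρ-cycle length = 12 (tail of 1 descent step not counted)

12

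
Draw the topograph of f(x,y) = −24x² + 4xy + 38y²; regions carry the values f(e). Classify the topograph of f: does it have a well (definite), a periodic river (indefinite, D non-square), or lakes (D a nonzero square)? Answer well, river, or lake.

D = b²−4ac = 4² − 4·(-24)·38 = 3664
D > 0 non-square ⇒ indefinite ⇒ periodic river

river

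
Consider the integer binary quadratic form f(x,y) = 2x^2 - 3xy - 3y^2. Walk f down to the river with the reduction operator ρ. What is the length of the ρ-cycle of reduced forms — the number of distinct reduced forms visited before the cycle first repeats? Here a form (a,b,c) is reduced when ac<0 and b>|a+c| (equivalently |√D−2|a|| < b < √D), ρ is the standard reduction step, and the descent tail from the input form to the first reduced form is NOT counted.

D = 33, ⌊√D⌋ = 5
descent: ρ → (-3,3,2)  [lands on river]
river: ρ → (2,5,-1)
river: ρ → (-1,5,2)
river: ρ → (2,3,-3)
ρ-cycle length = 4 (tail of 1 descent step not counted)

4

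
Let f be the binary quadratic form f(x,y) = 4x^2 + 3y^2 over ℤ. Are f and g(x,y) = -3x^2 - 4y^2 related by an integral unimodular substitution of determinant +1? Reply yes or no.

D₁ = -48, D₂ = -48
f: flip: (4,0,3)→(3,0,4)
f: reduced (well bottom): (3,0,4) with a≤c, −a<b≤a
g is negative-definite; reduce −g:
−g: reduced (well bottom): (3,0,4) with a≤c, −a<b≤a
flip sign back: reduced form of g is (-3,0,-4)
reduced forms (3, 0, 4) vs (-3, 0, -4) ⇒ inequivalent

no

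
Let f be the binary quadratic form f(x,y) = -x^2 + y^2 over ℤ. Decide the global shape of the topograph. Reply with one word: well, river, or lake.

D = b²−4ac = 0² − 4·(-1)·1 = 4
D = 2² is a perfect square ⇒ form factors over ℤ ⇒ lakes

lake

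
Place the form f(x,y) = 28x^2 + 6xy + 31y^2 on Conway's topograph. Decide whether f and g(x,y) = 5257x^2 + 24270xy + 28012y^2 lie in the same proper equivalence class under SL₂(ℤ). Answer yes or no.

D₁ = -3436, D₂ = -3436
f: reduced (well bottom): (28,6,31) with a≤c, −a<b≤a
g: translate: b→3242 (≡24270 mod 10514), so (5257,24270,28012)→(5257,3242,500)
g: flip: (5257,3242,500)→(500,-3242,5257)
g: translate: b→-242 (≡-3242 mod 1000), so (500,-3242,5257)→(500,-242,31)
g: flip: (500,-242,31)→(31,242,500)
g: translate: b→-6 (≡242 mod 62), so (31,242,500)→(31,-6,28)
g: flip: (31,-6,28)→(28,6,31)
g: reduced (well bottom): (28,6,31) with a≤c, −a<b≤a
reduced forms (28, 6, 31) vs (28, 6, 31) ⇒ equivalent

yes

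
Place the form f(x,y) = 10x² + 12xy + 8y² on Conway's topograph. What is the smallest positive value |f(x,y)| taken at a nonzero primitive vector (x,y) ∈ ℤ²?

translate: b→-8 (≡12 mod 20), so (10,12,8)→(10,-8,6)
flip: (10,-8,6)→(6,8,10)
translate: b→-4 (≡8 mod 12), so (6,8,10)→(6,-4,8)
reduced (well bottom): (6,-4,8) with a≤c, −a<b≤a
well minimum = a = 6

6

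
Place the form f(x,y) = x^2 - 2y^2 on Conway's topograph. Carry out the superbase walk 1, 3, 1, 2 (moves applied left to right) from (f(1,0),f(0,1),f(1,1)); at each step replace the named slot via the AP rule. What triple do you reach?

start (1,-2,-1) = (f(1,0),f(0,1),f(1,1))
replace slot 1: 2·((-2)+(-1)) − 1 = -7 → (-7,-2,-1)
replace slot 3: 2·((-7)+(-2)) − (-1) = -17 → (-7,-2,-17)
replace slot 1: 2·((-2)+(-17)) − (-7) = -31 → (-31,-2,-17)
replace slot 2: 2·((-31)+(-17)) − (-2) = -94 → (-31,-94,-17)

-31,-94,-17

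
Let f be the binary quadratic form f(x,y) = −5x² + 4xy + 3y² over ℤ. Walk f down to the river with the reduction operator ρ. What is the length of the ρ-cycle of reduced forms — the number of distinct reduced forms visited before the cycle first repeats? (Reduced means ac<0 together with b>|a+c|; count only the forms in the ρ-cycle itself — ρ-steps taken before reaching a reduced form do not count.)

D = 76, ⌊√D⌋ = 8
river: ρ → (3,8,-1)
river: ρ → (-1,8,3)
river: ρ → (3,4,-5)
river: ρ → (-5,6,2)
river: ρ → (2,6,-5)
river: ρ → (-5,4,3)
ρ-cycle length = 6 (tail of 0 descent steps not counted)

6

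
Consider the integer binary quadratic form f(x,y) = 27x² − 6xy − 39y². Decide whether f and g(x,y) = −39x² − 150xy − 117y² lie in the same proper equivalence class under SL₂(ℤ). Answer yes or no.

D₁ = 4248, D₂ = 4248
river cycle of f (length 10): (27, 48, -18), (-18, 60, 9), (9, 48, -54), (-54, 60, 3), (3, 60, -54), (-54, 48, 9), (9, 60, -18), (-18, 48, 27), (27, 60, -6), (-6, 60, 27)
river cycle of g (length 10): (-6, 60, 27), (27, 48, -18), (-18, 60, 9), (9, 48, -54), (-54, 60, 3), (3, 60, -54), (-54, 48, 9), (9, 60, -18), (-18, 48, 27), (27, 60, -6)
cycles coincide ⇒ equivalent

yes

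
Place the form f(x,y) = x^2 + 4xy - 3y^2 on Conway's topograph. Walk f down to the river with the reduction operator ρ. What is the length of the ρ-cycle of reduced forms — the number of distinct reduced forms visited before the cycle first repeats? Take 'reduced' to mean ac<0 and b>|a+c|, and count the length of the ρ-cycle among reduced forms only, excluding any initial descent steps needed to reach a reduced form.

D = 28, ⌊√D⌋ = 5
river: ρ → (-3,2,2)
river: ρ → (2,2,-3)
river: ρ → (-3,4,1)
river: ρ → (1,4,-3)
ρ-cycle length = 4 (tail of 0 descent steps not counted)

4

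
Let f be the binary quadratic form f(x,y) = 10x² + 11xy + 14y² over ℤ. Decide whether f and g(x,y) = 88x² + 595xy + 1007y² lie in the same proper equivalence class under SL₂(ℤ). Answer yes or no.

D₁ = -439, D₂ = -439
f: translate: b→-9 (≡11 mod 20), so (10,11,14)→(10,-9,13)
f: reduced (well bottom): (10,-9,13) with a≤c, −a<b≤a
g: translate: b→67 (≡595 mod 176), so (88,595,1007)→(88,67,14)
g: flip: (88,67,14)→(14,-67,88)
g: translate: b→-11 (≡-67 mod 28), so (14,-67,88)→(14,-11,10)
g: flip: (14,-11,10)→(10,11,14)
g: translate: b→-9 (≡11 mod 20), so (10,11,14)→(10,-9,13)
g: reduced (well bottom): (10,-9,13) with a≤c, −a<b≤a
reduced forms (10, -9, 13) vs (10, -9, 13) ⇒ equivalent

yes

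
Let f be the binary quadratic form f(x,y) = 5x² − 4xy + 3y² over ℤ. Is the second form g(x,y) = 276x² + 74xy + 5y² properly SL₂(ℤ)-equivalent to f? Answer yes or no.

D₁ = -44, D₂ = -44
f: flip: (5,-4,3)→(3,4,5)
f: translate: b→-2 (≡4 mod 6), so (3,4,5)→(3,-2,4)
f: reduced (well bottom): (3,-2,4) with a≤c, −a<b≤a
g: flip: (276,74,5)→(5,-74,276)
g: translate: b→-4 (≡-74 mod 10), so (5,-74,276)→(5,-4,3)
g: flip: (5,-4,3)→(3,4,5)
g: translate: b→-2 (≡4 mod 6), so (3,4,5)→(3,-2,4)
g: reduced (well bottom): (3,-2,4) with a≤c, −a<b≤a
reduced forms (3, -2, 4) vs (3, -2, 4) ⇒ equivalent

yes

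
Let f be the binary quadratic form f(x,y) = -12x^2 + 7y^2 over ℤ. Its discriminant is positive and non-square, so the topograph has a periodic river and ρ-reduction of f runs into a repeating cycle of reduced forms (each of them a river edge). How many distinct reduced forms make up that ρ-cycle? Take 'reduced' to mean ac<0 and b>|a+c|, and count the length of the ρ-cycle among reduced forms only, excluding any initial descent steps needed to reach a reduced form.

D = 336, ⌊√D⌋ = 18
descent: ρ → (7,14,-5)  [lands on river]
river: ρ → (-5,16,4)
river: ρ → (4,16,-5)
river: ρ → (-5,14,7)
ρ-cycle length = 4 (tail of 1 descent step not counted)

4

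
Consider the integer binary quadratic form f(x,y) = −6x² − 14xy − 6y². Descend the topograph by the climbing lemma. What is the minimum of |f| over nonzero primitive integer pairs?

descent: ρ → (-6,2,2)
descent: ρ → (2,6,-2)  [lands on river]
river: ρ → (-2,6,2)
closes: descent 2, river 2
min |a| on river = 2

2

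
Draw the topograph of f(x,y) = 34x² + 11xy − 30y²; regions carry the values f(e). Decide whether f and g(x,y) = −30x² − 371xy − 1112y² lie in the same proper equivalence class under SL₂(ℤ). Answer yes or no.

D₁ = 4201, D₂ = 4201
river cycle of f (length 210): (-30, 49, 15), (15, 41, -42), (-42, 43, 14), (14, 41, -45), (-45, 49, 10), (10, 51, -40), (-40, 29, 21), (21, 55, -14), (-14, 57, 17), (17, 45, -32), … (200 more)
river cycle of g (length 210): (-30, 49, 15), (15, 41, -42), (-42, 43, 14), (14, 41, -45), (-45, 49, 10), (10, 51, -40), (-40, 29, 21), (21, 55, -14), (-14, 57, 17), (17, 45, -32), … (200 more)
cycles coincide ⇒ equivalent

yes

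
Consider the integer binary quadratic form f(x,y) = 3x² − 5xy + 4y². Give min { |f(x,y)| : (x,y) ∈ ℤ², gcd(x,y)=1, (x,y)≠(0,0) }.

translate: b→1 (≡-5 mod 6), so (3,-5,4)→(3,1,2)
flip: (3,1,2)→(2,-1,3)
reduced (well bottom): (2,-1,3) with a≤c, −a<b≤a
well minimum = a = 2

2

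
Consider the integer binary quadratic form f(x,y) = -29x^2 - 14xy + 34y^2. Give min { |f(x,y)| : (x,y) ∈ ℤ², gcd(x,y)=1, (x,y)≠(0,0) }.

descent: ρ → (34,14,-29)  [lands on river]
river: ρ → (-29,44,19)
river: ρ → (19,32,-41)
river: ρ → (-41,50,10)
river: ρ → (10,50,-41)
river: ρ → (-41,32,19)
river: ρ → (19,44,-29)
river: ρ → (-29,14,34)
river: ρ → (34,54,-9)
river: ρ → (-9,54,34)
closes: descent 1, river 10
min |a| on river = 9

9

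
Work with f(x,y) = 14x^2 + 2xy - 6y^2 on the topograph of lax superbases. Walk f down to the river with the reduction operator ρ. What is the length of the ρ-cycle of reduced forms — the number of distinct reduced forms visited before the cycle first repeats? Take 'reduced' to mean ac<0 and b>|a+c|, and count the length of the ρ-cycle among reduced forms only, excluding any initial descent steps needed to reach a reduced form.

D = 340, ⌊√D⌋ = 18
descent: ρ → (-6,10,10)  [lands on river]
river: ρ → (10,10,-6)
river: ρ → (-6,14,6)
river: ρ → (6,10,-10)
river: ρ → (-10,10,6)
river: ρ → (6,14,-6)
ρ-cycle length = 6 (tail of 1 descent step not counted)

6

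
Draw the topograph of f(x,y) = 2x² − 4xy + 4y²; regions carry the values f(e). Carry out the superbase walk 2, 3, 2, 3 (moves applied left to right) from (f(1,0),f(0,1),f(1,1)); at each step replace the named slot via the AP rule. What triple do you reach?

start (2,4,2) = (f(1,0),f(0,1),f(1,1))
replace slot 2: 2·(2+2) − 4 = 4 → (2,4,2)
replace slot 3: 2·(2+4) − 2 = 10 → (2,4,10)
replace slot 2: 2·(2+10) − 4 = 20 → (2,20,10)
replace slot 3: 2·(2+20) − 10 = 34 → (2,20,34)

2,20,34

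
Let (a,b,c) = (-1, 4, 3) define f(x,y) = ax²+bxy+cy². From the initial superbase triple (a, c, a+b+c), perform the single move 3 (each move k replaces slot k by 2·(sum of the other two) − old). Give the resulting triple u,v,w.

start (-1,3,6) = (f(1,0),f(0,1),f(1,1))
replace slot 3: 2·((-1)+3) − 6 = -2 → (-1,3,-2)

-1,3,-2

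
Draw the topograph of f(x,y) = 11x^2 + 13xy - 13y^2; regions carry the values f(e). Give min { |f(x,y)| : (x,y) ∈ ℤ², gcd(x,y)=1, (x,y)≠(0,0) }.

river: ρ → (-13,13,11)
river: ρ → (11,9,-15)
river: ρ → (-15,21,5)
river: ρ → (5,19,-19)
river: ρ → (-19,19,5)
river: ρ → (5,21,-15)
river: ρ → (-15,9,11)
river: ρ → (11,13,-13)
closes: descent 0, river 8
min |a| on river = 5

5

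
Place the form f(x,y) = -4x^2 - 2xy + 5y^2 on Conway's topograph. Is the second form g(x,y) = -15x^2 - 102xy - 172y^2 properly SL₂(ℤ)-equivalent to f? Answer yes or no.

D₁ = 84, D₂ = 84
river cycle of f (length 6): (5, 2, -4), (-4, 6, 3), (3, 6, -4), (-4, 2, 5), (5, 8, -1), (-1, 8, 5)
river cycle of g (length 6): (-1, 8, 5), (5, 2, -4), (-4, 6, 3), (3, 6, -4), (-4, 2, 5), (5, 8, -1)
cycles coincide ⇒ equivalent

yes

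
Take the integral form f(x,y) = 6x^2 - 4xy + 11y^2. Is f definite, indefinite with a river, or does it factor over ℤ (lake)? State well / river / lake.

D = b²−4ac = (-4)² − 4·6·11 = -248
D < 0 ⇒ definite ⇒ every region one sign ⇒ single well

well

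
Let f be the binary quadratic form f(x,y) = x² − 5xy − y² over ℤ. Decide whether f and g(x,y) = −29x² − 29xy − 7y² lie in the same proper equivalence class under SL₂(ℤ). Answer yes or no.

D₁ = 29, D₂ = 29
river cycle of f (length 2): (-1, 5, 1), (1, 5, -1)
river cycle of g (length 2): (1, 5, -1), (-1, 5, 1)
cycles coincide ⇒ equivalent

yes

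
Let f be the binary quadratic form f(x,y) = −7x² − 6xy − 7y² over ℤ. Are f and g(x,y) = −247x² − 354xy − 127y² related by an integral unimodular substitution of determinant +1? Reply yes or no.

D₁ = -160, D₂ = -160
f is negative-definite; reduce −f:
−f: reduced (well bottom): (7,6,7) with a≤c, −a<b≤a
flip sign back: reduced form of f is (-7,-6,-7)
g is negative-definite; reduce −g:
−g: translate: b→-140 (≡354 mod 494), so (247,354,127)→(247,-140,20)
−g: flip: (247,-140,20)→(20,140,247)
−g: translate: b→20 (≡140 mod 40), so (20,140,247)→(20,20,7)
−g: flip: (20,20,7)→(7,-20,20)
−g: translate: b→-6 (≡-20 mod 14), so (7,-20,20)→(7,-6,7)
−g: flip: (7,-6,7)→(7,6,7)
−g: reduced (well bottom): (7,6,7) with a≤c, −a<b≤a
flip sign back: reduced form of g is (-7,-6,-7)
reduced forms (-7, -6, -7) vs (-7, -6, -7) ⇒ equivalent

yes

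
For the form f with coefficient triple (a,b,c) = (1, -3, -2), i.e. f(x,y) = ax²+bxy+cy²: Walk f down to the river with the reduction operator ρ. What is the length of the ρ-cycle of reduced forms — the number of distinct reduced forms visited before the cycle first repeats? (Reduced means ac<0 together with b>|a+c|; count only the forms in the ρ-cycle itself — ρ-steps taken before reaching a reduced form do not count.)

D = 17, ⌊√D⌋ = 4
descent: ρ → (-2,3,1)  [lands on river]
river: ρ → (1,3,-2)
river: ρ → (-2,1,2)
river: ρ → (2,3,-1)
river: ρ → (-1,3,2)
river: ρ → (2,1,-2)
ρ-cycle length = 6 (tail of 1 descent step not counted)

6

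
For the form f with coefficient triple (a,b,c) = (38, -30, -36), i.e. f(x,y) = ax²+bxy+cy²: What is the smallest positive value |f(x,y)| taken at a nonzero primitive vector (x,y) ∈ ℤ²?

descent: ρ → (-36,30,38)  [lands on river]
river: ρ → (38,46,-28)
river: ρ → (-28,66,18)
river: ρ → (18,78,-4)
river: ρ → (-4,74,56)
river: ρ → (56,38,-22)
river: ρ → (-22,50,44)
river: ρ → (44,38,-28)
river: ρ → (-28,74,8)
river: ρ → (8,70,-46)
river: ρ → (-46,22,32)
river: ρ → (32,42,-36)
closes: descent 1, river 12
min |a| on river = 4

4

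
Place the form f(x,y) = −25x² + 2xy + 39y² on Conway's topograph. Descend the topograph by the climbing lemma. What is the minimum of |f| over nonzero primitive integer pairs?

descent: ρ → (39,-2,-25)
descent: ρ → (-25,52,12)  [lands on river]
river: ρ → (12,44,-41)
river: ρ → (-41,38,15)
river: ρ → (15,52,-20)
river: ρ → (-20,28,39)
river: ρ → (39,50,-9)
river: ρ → (-9,58,15)
river: ρ → (15,62,-1)
river: ρ → (-1,62,15)
river: ρ → (15,58,-9)
river: ρ → (-9,50,39)
river: ρ → (39,28,-20)
river: ρ → (-20,52,15)
river: ρ → (15,38,-41)
river: ρ → (-41,44,12)
river: ρ → (12,52,-25)
river: ρ → (-25,48,16)
river: ρ → (16,48,-25)
closes: descent 2, river 18
min |a| on river = 1

1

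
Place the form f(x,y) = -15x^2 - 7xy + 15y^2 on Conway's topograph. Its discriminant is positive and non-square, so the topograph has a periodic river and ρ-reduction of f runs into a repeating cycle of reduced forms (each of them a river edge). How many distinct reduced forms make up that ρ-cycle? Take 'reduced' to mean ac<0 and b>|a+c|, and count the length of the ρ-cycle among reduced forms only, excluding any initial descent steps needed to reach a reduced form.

D = 949, ⌊√D⌋ = 30
descent: ρ → (15,7,-15)  [lands on river]
river: ρ → (-15,23,7)
river: ρ → (7,19,-21)
river: ρ → (-21,23,5)
river: ρ → (5,27,-11)
river: ρ → (-11,17,15)
river: ρ → (15,13,-13)
river: ρ → (-13,13,15)
river: ρ → (15,17,-11)
river: ρ → (-11,27,5)
river: ρ → (5,23,-21)
river: ρ → (-21,19,7)
river: ρ → (7,23,-15)
river: ρ → (-15,7,15)
river: ρ → (15,23,-7)
river: ρ → (-7,19,21)
river: ρ → (21,23,-5)
river: ρ → (-5,27,11)
river: ρ → (11,17,-15)
river: ρ → (-15,13,13)
river: ρ → (13,13,-15)
river: ρ → (-15,17,11)
river: ρ → (11,27,-5)
river: ρ → (-5,23,21)
river: ρ → (21,19,-7)
river: ρ → (-7,23,15)
ρ-cycle length = 26 (tail of 1 descent step not counted)

26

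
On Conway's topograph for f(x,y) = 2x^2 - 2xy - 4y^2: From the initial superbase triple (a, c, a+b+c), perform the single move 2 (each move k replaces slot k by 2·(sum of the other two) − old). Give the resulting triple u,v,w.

start (2,-4,-4) = (f(1,0),f(0,1),f(1,1))
replace slot 2: 2·(2+(-4)) − (-4) = 0 → (2,0,-4)

2,0,-4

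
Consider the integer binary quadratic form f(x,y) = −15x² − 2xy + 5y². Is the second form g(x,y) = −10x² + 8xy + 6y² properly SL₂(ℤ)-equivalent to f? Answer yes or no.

D₁ = 304, D₂ = 304
river cycle of f (length 12): (5, 12, -8), (-8, 4, 9), (9, 14, -3), (-3, 16, 4), (4, 16, -3), (-3, 14, 9), (9, 4, -8), (-8, 12, 5), (5, 8, -12), (-12, 16, 1), … (2 more)
river cycle of g (length 6): (6, 16, -2), (-2, 16, 6), (6, 8, -10), (-10, 12, 4), (4, 12, -10), (-10, 8, 6)
cycles differ ⇒ inequivalent

no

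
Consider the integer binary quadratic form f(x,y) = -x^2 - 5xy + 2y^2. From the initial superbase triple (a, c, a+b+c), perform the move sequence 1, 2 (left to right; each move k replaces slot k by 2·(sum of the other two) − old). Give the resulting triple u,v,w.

start (-1,2,-4) = (f(1,0),f(0,1),f(1,1))
replace slot 1: 2·(2+(-4)) − (-1) = -3 → (-3,2,-4)
replace slot 2: 2·((-3)+(-4)) − 2 = -16 → (-3,-16,-4)

-3,-16,-4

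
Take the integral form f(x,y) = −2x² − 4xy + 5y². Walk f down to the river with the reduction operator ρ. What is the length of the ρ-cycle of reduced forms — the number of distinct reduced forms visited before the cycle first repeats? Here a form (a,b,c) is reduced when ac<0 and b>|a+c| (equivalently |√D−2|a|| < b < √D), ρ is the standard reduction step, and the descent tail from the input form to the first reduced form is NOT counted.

D = 56, ⌊√D⌋ = 7
descent: ρ → (5,4,-2)  [lands on river]
river: ρ → (-2,4,5)
river: ρ → (5,6,-1)
river: ρ → (-1,6,5)
ρ-cycle length = 4 (tail of 1 descent step not counted)

4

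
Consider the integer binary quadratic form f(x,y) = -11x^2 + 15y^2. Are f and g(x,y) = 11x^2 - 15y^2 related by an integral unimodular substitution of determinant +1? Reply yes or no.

D₁ = 660, D₂ = 660
river cycle of f (length 6): (-11, 22, 4), (4, 18, -21), (-21, 24, 1), (1, 24, -21), (-21, 18, 4), (4, 22, -11)
river cycle of g (length 6): (11, 22, -4), (-4, 18, 21), (21, 24, -1), (-1, 24, 21), (21, 18, -4), (-4, 22, 11)
cycles differ ⇒ inequivalent

no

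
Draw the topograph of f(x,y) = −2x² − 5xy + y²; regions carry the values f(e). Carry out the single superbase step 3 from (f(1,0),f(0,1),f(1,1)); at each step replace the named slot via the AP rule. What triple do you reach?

start (-2,1,-6) = (f(1,0),f(0,1),f(1,1))
replace slot 3: 2·((-2)+1) − (-6) = 4 → (-2,1,4)

-2,1,4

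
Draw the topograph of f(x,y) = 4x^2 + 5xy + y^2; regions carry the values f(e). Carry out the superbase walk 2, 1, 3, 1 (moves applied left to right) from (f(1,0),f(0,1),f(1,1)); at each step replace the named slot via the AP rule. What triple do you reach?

start (4,1,10) = (f(1,0),f(0,1),f(1,1))
replace slot 2: 2·(4+10) − 1 = 27 → (4,27,10)
replace slot 1: 2·(27+10) − 4 = 70 → (70,27,10)
replace slot 3: 2·(70+27) − 10 = 184 → (70,27,184)
replace slot 1: 2·(27+184) − 70 = 352 → (352,27,184)

352,27,184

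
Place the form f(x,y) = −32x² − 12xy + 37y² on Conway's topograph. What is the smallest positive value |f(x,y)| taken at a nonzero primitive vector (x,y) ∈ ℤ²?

descent: ρ → (37,12,-32)  [lands on river]
river: ρ → (-32,52,17)
river: ρ → (17,50,-35)
river: ρ → (-35,20,32)
river: ρ → (32,44,-23)
river: ρ → (-23,48,28)
river: ρ → (28,64,-7)
river: ρ → (-7,62,37)
closes: descent 1, river 8
min |a| on river = 7

7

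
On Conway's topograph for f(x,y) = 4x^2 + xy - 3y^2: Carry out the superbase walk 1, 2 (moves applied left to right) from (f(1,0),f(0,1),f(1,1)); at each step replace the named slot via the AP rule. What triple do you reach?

start (4,-3,2) = (f(1,0),f(0,1),f(1,1))
replace slot 1: 2·((-3)+2) − 4 = -6 → (-6,-3,2)
replace slot 2: 2·((-6)+2) − (-3) = -5 → (-6,-5,2)

-6,-5,2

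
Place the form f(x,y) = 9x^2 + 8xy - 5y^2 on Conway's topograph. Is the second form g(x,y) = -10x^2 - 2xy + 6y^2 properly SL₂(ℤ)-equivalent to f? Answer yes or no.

D₁ = 244, D₂ = 244
river cycle of f (length 22): (-5, 12, 5), (5, 8, -9), (-9, 10, 4), (4, 14, -3), (-3, 10, 12), (12, 14, -1), (-1, 14, 12), (12, 10, -3), (-3, 14, 4), (4, 10, -9), … (12 more)
river cycle of g (length 6): (6, 14, -2), (-2, 14, 6), (6, 10, -6), (-6, 14, 2), (2, 14, -6), (-6, 10, 6)
cycles differ ⇒ inequivalent

no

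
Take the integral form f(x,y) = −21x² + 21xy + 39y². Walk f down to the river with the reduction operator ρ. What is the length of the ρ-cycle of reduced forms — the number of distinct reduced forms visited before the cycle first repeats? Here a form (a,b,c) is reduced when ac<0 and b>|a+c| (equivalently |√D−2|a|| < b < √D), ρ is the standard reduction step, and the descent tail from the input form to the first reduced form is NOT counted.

D = 3717, ⌊√D⌋ = 60
river: ρ → (39,57,-3)
river: ρ → (-3,57,39)
river: ρ → (39,21,-21)
river: ρ → (-21,21,39)
ρ-cycle length = 4 (tail of 0 descent steps not counted)

4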